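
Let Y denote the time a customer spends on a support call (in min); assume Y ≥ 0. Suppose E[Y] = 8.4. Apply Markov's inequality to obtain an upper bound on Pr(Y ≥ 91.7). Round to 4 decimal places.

0.0916

Markov's inequality: for a non-negative random variable, Pr(Y ≥ a) ≤ E[Y]/a.
Here E[Y] = 8.4 and a = 91.7, so the bound is 8.4/91.7 = 0.0916.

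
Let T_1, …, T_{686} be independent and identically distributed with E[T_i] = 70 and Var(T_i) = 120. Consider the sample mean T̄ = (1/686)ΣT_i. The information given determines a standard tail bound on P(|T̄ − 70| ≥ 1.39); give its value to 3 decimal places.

With mean and variance of each term known, Chebyshev's inequality bounds the deviation of the sum (or sample mean).
Var(T̄) = Var(T_i)/n = 120/686 = 0.17493.
Chebyshev: P(|T̄ − 70| ≥ 1.39) ≤ Var(T̄)/(1.39)² = 120/(686·1.39²) = 0.0905.

0.091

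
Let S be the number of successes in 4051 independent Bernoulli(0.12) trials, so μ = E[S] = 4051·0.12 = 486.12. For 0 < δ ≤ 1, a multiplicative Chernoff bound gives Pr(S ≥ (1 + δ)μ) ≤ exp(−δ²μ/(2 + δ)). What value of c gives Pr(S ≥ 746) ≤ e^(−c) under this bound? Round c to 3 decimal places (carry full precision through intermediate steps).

Write 746 = (1 + δ)μ, so δ = 746/486.12 − 1 = 0.5346005…
Then the exponent is δ²μ/(2 + δ) = (746 − μ)² / (μ·(2 + δ)) = 54.814153.

54.814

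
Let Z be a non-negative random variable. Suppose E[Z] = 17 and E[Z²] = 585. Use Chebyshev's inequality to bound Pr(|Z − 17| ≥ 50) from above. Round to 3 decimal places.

0.118

Var(Z) = E[Z²] − (E[Z])² = 585 − 289 = 296.
Chebyshev's inequality: Pr(|Z − μ| ≥ t) ≤ Var(Z)/t² = 296/2500 = 0.1184.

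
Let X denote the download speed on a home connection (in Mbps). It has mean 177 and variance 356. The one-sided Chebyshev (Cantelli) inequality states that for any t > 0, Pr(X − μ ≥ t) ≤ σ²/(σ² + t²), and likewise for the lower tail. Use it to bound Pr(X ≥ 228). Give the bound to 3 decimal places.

0.120

Here σ² = 356 and t = 51, so σ² + t² = 2957.
Cantelli's bound: 356/2957 = 0.1204.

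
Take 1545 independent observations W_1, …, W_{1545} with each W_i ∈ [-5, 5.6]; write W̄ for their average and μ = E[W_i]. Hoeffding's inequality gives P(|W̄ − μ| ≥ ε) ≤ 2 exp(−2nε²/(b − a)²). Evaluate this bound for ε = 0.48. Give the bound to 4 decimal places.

Exponent: 2nε²/(b − a)² = 2·1545·0.48² / 10.6² = 6.33621.
Bound = 2·exp(−6.33621) = 0.00354.

0.0035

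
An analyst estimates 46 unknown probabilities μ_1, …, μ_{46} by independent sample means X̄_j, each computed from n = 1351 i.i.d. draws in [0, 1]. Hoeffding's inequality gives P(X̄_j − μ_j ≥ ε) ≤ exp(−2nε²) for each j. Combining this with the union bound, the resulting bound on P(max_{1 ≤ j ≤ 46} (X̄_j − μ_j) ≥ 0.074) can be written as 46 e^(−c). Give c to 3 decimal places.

Union bound over the 46 events: P(max_{1 ≤ j ≤ 46} (X̄_j − μ_j) ≥ 0.074) ≤ 46·exp(−2nε²) = 46 exp(−2·1351·0.074²).
So c = 2·1351·0.074² = 14.7962.

14.796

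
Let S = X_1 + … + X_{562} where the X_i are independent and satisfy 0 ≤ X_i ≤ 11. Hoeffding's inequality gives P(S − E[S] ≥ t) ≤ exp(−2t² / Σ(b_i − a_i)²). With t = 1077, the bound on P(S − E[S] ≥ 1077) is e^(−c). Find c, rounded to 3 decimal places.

Σ(b_i − a_i)² = 562·(11)² = 68002.
c = 2t²/68002 = 2·1077²/68002 = 34.1146.

34.115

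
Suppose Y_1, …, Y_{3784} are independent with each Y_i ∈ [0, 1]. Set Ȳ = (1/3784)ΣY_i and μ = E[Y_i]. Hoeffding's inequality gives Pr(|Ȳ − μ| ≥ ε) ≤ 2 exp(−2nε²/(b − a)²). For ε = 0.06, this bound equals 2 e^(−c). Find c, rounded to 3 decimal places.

27.245

c = 2nε²/(b − a)² = 2·3784·0.06² / 1² = 27.2448.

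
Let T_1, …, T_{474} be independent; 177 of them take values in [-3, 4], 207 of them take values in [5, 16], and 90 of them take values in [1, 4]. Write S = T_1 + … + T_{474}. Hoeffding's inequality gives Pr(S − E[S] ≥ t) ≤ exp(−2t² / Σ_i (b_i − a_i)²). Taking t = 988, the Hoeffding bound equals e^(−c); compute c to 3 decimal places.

Σ(b_i − a_i)² = 177·7² + 207·11² + 90·3² = 34530.
c = 2t² / 34530 = 2·988² / 34530 = 56.5389.

56.539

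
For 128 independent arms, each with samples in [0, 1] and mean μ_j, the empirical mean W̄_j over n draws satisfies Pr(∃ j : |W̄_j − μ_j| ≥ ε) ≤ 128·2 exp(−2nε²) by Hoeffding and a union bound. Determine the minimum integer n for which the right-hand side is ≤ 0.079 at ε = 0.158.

Need 2·128·exp(−2nε²) ≤ 0.079, i.e. exp(−2nε²) ≤ 0.079/256.
So 2nε² ≥ ln(256/0.079) = 8.083485.
Hence n ≥ 8.083485/(2·0.158²) = 161.903.
The smallest integer n is 162.

162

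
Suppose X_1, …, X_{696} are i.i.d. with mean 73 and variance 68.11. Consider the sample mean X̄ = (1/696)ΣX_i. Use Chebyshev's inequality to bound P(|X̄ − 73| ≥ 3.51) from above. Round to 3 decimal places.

0.008

Var(X̄) = Var(X_i)/n = 68.11/696 = 0.097859.
Chebyshev: P(|X̄ − 73| ≥ 3.51) ≤ Var(X̄)/(3.51)² = 68.11/(696·3.51²) = 0.0079.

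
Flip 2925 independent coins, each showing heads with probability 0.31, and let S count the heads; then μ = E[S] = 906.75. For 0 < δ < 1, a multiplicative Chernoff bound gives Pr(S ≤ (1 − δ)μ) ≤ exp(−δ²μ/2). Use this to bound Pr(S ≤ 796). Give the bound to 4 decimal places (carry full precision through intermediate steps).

Write 796 = (1 − δ)μ, so δ = 1 − 796/906.75 = 0.1221395…
Then the exponent is δ²μ/2 = (μ − 796)²/(2μ) = 6.763475.
Bound = exp(−6.763475) = 0.00116.

0.0012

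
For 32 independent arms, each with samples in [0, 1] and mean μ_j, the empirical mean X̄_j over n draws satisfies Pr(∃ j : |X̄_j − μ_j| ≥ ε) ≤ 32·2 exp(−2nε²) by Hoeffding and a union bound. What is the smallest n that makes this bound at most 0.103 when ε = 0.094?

Need 2·32·exp(−2nε²) ≤ 0.103, i.e. exp(−2nε²) ≤ 0.103/64.
So 2nε² ≥ ln(64/0.103) = 6.431909.
Hence n ≥ 6.431909/(2·0.094²) = 363.960.
The smallest integer n is 364.

364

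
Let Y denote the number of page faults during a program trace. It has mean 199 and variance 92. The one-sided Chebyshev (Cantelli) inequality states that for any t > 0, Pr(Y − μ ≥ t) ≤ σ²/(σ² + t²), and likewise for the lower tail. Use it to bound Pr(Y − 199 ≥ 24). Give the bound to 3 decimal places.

0.138

Here σ² = 92 and t = 24, so σ² + t² = 668.
Cantelli's bound: 92/668 = 0.1377.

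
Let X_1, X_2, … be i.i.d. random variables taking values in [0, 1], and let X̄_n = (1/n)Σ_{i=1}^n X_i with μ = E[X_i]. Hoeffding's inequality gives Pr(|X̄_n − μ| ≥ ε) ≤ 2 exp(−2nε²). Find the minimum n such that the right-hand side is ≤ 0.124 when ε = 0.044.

Require 2·exp(−2nε²) ≤ 0.124, i.e. 2nε² ≥ ln(2/0.124) = 2.780621.
So n ≥ 2.780621 / (2·0.044²) = 718.136.
The smallest integer n is 719.

719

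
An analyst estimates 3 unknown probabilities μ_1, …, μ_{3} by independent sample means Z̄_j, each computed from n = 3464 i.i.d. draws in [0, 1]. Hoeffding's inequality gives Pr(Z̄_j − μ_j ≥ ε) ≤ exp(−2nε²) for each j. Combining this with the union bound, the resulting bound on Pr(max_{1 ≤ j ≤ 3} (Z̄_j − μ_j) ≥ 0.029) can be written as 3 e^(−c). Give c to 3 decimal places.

Union bound over the 3 events: Pr(max_{1 ≤ j ≤ 3} (Z̄_j − μ_j) ≥ 0.029) ≤ 3·exp(−2nε²) = 3 exp(−2·3464·0.029²).
So c = 2·3464·0.029² = 5.8264.

5.826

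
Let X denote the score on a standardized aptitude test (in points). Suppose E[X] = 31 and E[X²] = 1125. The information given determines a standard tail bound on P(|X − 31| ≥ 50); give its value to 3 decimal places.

0.066

The first two moments determine the variance, so Chebyshev's inequality is the sharpest standard bound available.
Var(X) = E[X²] − (E[X])² = 1125 − 961 = 164.
Chebyshev's inequality: P(|X − μ| ≥ t) ≤ Var(X)/t² = 164/2500 = 0.0656.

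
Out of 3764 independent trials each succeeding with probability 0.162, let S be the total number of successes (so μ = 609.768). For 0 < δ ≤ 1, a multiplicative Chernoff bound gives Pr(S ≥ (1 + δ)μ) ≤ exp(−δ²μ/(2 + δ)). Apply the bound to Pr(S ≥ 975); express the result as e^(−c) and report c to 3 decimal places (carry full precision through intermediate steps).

84.173

Write 975 = (1 + δ)μ, so δ = 975/609.768 − 1 = 0.5989688…
Then the exponent is δ²μ/(2 + δ) = (975 − μ)² / (μ·(2 + δ)) = 84.172834.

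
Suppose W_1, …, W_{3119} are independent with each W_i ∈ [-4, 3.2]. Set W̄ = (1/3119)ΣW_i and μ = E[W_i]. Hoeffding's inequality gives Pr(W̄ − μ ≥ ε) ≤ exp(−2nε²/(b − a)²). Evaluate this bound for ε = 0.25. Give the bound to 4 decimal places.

Exponent: 2nε²/(b − a)² = 2·3119·0.25² / 7.2² = 7.52074.
Bound = exp(−7.52074) = 0.00054.

0.0005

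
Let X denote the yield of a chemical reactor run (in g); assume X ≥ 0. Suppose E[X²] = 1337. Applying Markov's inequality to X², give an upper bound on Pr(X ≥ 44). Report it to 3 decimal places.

0.691

Since X ≥ 0, the event {X ≥ 44} is the same as {X² ≥ 1936}.
Markov's inequality applied to X² gives Pr(X² ≥ 1936) ≤ E[X²]/1936 = 1337/1936 = 0.6906.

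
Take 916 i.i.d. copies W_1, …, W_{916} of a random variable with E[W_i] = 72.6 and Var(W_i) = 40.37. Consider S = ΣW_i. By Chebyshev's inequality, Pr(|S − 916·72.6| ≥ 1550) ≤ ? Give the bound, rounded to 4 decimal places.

0.0154

Var(S) = n·Var(W_i) = 916·40.37 = 36978.92.
Chebyshev: Pr(|S − 916·72.6| ≥ 1550) ≤ Var(S)/1550² = 36978.92/2402500 = 0.0154.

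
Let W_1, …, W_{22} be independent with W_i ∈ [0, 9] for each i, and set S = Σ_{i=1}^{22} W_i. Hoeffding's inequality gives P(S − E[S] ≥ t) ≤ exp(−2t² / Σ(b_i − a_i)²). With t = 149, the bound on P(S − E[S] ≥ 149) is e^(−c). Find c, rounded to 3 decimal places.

Σ(b_i − a_i)² = 22·(9)² = 1782.
c = 2t²/1782 = 2·149²/1782 = 24.9169.

24.917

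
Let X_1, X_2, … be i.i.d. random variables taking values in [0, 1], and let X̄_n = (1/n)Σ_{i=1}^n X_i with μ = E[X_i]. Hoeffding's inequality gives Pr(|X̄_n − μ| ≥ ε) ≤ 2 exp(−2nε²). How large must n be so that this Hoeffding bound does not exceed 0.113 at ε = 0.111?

Require 2·exp(−2nε²) ≤ 0.113, i.e. 2nε² ≥ ln(2/0.113) = 2.873515.
So n ≥ 2.873515 / (2·0.111²) = 116.610.
The smallest integer n is 117.

117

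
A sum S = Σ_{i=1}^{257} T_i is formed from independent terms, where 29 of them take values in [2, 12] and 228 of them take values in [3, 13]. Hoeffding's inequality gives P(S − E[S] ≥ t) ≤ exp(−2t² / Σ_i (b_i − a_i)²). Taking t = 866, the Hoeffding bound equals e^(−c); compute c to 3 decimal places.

58.362

Σ(b_i − a_i)² = 29·10² + 228·10² = 25700.
c = 2t² / 25700 = 2·866² / 25700 = 58.3623.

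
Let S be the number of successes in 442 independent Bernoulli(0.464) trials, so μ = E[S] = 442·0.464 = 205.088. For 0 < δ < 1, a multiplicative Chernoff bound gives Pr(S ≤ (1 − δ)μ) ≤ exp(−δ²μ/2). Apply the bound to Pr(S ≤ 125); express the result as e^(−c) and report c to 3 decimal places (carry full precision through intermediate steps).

15.637

Write 125 = (1 − δ)μ, so δ = 1 − 125/205.088 = 0.3905055…
Then the exponent is δ²μ/2 = (μ − 125)²/(2μ) = 15.637404.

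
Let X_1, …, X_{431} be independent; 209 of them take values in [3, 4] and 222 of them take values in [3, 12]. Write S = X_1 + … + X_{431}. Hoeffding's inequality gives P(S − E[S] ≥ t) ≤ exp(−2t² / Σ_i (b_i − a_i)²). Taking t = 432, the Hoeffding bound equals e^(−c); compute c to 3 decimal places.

20.518

Σ(b_i − a_i)² = 209·1² + 222·9² = 18191.
c = 2t² / 18191 = 2·432² / 18191 = 20.5183.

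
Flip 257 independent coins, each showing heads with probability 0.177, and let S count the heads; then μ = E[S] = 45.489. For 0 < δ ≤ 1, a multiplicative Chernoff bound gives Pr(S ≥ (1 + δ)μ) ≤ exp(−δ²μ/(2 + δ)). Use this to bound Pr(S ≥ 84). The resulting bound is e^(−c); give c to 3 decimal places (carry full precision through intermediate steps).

11.453

Write 84 = (1 + δ)μ, so δ = 84/45.489 − 1 = 0.8466003…
Then the exponent is δ²μ/(2 + δ) = (84 − μ)² / (μ·(2 + δ)) = 11.453460.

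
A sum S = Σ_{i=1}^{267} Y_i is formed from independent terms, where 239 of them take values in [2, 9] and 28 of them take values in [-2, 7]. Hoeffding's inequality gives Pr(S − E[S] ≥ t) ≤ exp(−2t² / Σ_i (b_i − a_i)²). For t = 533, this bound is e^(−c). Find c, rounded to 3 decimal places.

Σ(b_i − a_i)² = 239·7² + 28·9² = 13979.
c = 2t² / 13979 = 2·533² / 13979 = 40.6451.

40.645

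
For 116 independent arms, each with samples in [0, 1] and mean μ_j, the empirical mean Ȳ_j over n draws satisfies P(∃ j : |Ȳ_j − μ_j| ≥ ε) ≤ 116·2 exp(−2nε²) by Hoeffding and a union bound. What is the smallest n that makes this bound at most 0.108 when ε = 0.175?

Need 2·116·exp(−2nε²) ≤ 0.108, i.e. exp(−2nε²) ≤ 0.108/232.
So 2nε² ≥ ln(232/0.108) = 7.672361.
Hence n ≥ 7.672361/(2·0.175²) = 125.263.
The smallest integer n is 126.

126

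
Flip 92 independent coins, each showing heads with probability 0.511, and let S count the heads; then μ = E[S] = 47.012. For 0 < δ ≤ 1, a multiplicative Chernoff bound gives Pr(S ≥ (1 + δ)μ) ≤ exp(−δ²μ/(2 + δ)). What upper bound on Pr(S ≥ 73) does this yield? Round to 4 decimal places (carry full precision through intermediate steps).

0.0036

Write 73 = (1 + δ)μ, so δ = 73/47.012 − 1 = 0.552795…
Then the exponent is δ²μ/(2 + δ) = (73 − μ)² / (μ·(2 + δ)) = 5.627572.
Bound = exp(−5.627572) = 0.00360.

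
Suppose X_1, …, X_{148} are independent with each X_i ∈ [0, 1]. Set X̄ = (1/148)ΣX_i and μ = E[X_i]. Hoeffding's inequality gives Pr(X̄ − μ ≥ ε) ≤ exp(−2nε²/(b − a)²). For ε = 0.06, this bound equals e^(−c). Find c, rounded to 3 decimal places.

c = 2nε²/(b − a)² = 2·148·0.06² / 1² = 1.0656.

1.066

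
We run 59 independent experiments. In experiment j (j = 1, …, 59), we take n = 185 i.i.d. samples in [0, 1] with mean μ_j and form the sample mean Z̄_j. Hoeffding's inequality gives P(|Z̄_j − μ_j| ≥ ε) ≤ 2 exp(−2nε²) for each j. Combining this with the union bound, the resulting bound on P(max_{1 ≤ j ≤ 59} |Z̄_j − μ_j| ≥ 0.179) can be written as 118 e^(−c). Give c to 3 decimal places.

11.855

Union bound over the 59 events: P(max_{1 ≤ j ≤ 59} |Z̄_j − μ_j| ≥ 0.179) ≤ 59·2·exp(−2nε²) = 118 exp(−2·185·0.179²).
So c = 2·185·0.179² = 11.8552.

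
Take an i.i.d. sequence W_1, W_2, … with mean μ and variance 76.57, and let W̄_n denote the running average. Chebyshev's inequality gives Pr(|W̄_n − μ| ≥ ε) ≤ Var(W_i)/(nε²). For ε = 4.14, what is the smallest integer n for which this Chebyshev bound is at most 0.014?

320

Require 76.57/(n·4.14²) ≤ 0.014, i.e. n ≥ 76.57/(0.014·4.14²) = 319.102.
The smallest integer n is 320.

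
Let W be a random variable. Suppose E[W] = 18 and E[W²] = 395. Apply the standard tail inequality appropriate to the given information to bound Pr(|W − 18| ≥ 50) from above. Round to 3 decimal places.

0.028

The first two moments determine the variance, so Chebyshev's inequality is the sharpest standard bound available.
Var(W) = E[W²] − (E[W])² = 395 − 324 = 71.
Chebyshev's inequality: Pr(|W − μ| ≥ t) ≤ Var(W)/t² = 71/2500 = 0.0284.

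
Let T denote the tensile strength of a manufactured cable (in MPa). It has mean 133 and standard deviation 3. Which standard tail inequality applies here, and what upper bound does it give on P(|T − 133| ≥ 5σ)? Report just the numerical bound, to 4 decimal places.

0.0400

Mean and variance are known, so Chebyshev's inequality applies.
Chebyshev: P(|T − μ| ≥ t) ≤ Var(T)/t².
Var(T) = σ² = 3² = 9.
t = 5·3 = 15.
Bound = 9 / 225 = 0.0400.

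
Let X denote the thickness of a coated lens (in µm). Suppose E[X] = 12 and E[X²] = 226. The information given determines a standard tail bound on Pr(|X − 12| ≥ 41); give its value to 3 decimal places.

0.049

The first two moments determine the variance, so Chebyshev's inequality is the sharpest standard bound available.
Var(X) = E[X²] − (E[X])² = 226 − 144 = 82.
Chebyshev's inequality: Pr(|X − μ| ≥ t) ≤ Var(X)/t² = 82/1681 = 0.0488.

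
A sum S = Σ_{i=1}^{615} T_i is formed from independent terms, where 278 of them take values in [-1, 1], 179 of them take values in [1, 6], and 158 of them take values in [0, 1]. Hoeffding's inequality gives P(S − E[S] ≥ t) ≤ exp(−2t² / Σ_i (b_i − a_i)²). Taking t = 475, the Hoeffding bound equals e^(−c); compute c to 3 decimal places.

Σ(b_i − a_i)² = 278·2² + 179·5² + 158·1² = 5745.
c = 2t² / 5745 = 2·475² / 5745 = 78.5466.

78.547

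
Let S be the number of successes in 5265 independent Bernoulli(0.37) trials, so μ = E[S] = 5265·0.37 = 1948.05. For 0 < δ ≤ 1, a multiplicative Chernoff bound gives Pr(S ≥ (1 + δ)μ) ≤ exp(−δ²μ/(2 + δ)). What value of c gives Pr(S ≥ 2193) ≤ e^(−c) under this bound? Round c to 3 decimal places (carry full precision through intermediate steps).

14.489

Write 2193 = (1 + δ)μ, so δ = 2193/1948.05 − 1 = 0.1257411…
Then the exponent is δ²μ/(2 + δ) = (2193 − μ)² / (μ·(2 + δ)) = 14.489200.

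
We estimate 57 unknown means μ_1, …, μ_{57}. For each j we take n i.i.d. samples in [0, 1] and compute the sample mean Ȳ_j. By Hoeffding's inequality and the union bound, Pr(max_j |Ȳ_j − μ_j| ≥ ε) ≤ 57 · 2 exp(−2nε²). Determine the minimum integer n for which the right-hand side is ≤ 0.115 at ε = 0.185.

101

Need 2·57·exp(−2nε²) ≤ 0.115, i.e. exp(−2nε²) ≤ 0.115/114.
So 2nε² ≥ ln(114/0.115) = 6.899022.
Hence n ≥ 6.899022/(2·0.185²) = 100.789.
The smallest integer n is 101.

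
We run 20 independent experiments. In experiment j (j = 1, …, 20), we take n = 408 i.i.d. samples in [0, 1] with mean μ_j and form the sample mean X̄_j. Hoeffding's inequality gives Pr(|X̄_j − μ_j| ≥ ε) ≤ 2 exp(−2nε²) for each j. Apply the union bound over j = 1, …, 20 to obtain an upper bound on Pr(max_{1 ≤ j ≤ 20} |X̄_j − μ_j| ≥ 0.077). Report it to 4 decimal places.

0.3169

Per-experiment Hoeffding bound: 2·exp(−2·408·0.077²) = 2·exp(−4.83806) = 0.015845.
Union bound over 20 events: 20·0.015845 = 0.31690.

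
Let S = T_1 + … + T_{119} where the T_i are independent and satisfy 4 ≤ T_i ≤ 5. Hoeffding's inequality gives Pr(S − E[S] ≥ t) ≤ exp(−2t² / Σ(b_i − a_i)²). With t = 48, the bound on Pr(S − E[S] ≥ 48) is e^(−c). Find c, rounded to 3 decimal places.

38.723

Σ(b_i − a_i)² = 119·(1)² = 119.
c = 2t²/119 = 2·48²/119 = 38.7227.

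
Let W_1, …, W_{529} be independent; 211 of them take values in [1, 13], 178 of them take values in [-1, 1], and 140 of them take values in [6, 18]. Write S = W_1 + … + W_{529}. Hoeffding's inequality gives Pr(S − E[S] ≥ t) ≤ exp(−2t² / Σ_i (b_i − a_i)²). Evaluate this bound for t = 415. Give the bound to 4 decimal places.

Σ(b_i − a_i)² = 211·12² + 178·2² + 140·12² = 51256.
Exponent = 2·415² / 51256 = 6.72019.
Bound = exp(−6.72019) = 0.00121.

0.0012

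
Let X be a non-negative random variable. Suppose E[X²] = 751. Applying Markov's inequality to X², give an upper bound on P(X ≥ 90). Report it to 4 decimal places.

0.0927

Since X ≥ 0, the event {X ≥ 90} is the same as {X² ≥ 8100}.
Markov's inequality applied to X² gives P(X² ≥ 8100) ≤ E[X²]/8100 = 751/8100 = 0.0927.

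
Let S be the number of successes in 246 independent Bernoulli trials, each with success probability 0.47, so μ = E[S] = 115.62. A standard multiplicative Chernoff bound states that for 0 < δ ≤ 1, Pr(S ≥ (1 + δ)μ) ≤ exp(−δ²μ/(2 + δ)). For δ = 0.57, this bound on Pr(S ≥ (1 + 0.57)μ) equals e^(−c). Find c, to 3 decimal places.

14.617

c = δ²μ/(2 + δ) = 0.57²·115.62/(2 + 0.57) = 14.6167.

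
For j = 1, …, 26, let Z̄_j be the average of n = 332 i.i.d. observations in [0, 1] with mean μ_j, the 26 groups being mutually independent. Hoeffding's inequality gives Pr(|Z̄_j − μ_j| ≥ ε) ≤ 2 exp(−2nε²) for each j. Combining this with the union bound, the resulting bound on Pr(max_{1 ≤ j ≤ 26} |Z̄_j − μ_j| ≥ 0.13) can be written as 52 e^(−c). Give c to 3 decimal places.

11.222

Union bound over the 26 events: Pr(max_{1 ≤ j ≤ 26} |Z̄_j − μ_j| ≥ 0.13) ≤ 26·2·exp(−2nε²) = 52 exp(−2·332·0.13²).
So c = 2·332·0.13² = 11.2216.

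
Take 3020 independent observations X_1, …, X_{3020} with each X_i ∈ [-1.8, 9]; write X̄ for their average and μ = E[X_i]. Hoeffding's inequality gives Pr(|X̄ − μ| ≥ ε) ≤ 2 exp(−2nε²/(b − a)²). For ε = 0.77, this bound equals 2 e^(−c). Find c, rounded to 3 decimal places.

c = 2nε²/(b − a)² = 2·3020·0.77² / 10.8² = 30.7023.

30.702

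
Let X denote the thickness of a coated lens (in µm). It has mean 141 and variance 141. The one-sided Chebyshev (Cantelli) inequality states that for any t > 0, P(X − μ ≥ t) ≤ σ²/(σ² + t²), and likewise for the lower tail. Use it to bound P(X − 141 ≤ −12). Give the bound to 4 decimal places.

0.4947

Here σ² = 141 and t = 12, so σ² + t² = 285.
Cantelli's bound: 141/285 = 0.4947.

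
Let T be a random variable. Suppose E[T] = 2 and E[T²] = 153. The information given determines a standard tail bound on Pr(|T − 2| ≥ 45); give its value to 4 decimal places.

0.0736

The first two moments determine the variance, so Chebyshev's inequality is the sharpest standard bound available.
Var(T) = E[T²] − (E[T])² = 153 − 4 = 149.
Chebyshev's inequality: Pr(|T − μ| ≥ t) ≤ Var(T)/t² = 149/2025 = 0.0736.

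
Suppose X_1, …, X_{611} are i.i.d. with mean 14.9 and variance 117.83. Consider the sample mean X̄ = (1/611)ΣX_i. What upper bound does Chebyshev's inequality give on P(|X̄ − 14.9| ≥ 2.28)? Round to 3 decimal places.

0.037

Var(X̄) = Var(X_i)/n = 117.83/611 = 0.19285.
Chebyshev: P(|X̄ − 14.9| ≥ 2.28) ≤ Var(X̄)/(2.28)² = 117.83/(611·2.28²) = 0.0371.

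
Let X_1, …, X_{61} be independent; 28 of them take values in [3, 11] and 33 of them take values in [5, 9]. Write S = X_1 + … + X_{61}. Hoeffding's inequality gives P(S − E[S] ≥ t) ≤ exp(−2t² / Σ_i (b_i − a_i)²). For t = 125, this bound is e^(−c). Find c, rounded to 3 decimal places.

Σ(b_i − a_i)² = 28·8² + 33·4² = 2320.
c = 2t² / 2320 = 2·125² / 2320 = 13.4698.

13.470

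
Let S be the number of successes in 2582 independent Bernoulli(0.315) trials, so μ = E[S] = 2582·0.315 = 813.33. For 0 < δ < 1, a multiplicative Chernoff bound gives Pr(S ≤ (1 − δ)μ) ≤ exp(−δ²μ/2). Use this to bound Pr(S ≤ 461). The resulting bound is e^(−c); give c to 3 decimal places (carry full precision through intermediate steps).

76.314

Write 461 = (1 − δ)μ, so δ = 1 − 461/813.33 = 0.4331944…
Then the exponent is δ²μ/2 = (μ − 461)²/(2μ) = 76.313691.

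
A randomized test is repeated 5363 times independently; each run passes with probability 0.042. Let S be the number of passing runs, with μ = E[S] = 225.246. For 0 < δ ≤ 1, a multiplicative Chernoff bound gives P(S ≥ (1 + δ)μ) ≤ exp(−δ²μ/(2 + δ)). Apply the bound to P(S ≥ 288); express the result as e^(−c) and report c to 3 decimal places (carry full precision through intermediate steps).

7.673

Write 288 = (1 + δ)μ, so δ = 288/225.246 − 1 = 0.2786021…
Then the exponent is δ²μ/(2 + δ) = (288 − μ)² / (μ·(2 + δ)) = 7.672860.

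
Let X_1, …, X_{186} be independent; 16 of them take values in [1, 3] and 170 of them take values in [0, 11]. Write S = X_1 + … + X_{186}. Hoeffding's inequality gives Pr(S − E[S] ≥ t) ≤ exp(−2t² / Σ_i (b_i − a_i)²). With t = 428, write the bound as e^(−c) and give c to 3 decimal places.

17.756

Σ(b_i − a_i)² = 16·2² + 170·11² = 20634.
c = 2t² / 20634 = 2·428² / 20634 = 17.7555.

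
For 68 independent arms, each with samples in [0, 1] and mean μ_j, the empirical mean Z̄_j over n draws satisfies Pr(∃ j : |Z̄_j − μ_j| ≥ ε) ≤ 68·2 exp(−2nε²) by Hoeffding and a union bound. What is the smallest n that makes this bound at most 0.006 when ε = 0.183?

150

Need 2·68·exp(−2nε²) ≤ 0.006, i.e. exp(−2nε²) ≤ 0.006/136.
So 2nε² ≥ ln(136/0.006) = 10.028651.
Hence n ≥ 10.028651/(2·0.183²) = 149.731.
The smallest integer n is 150.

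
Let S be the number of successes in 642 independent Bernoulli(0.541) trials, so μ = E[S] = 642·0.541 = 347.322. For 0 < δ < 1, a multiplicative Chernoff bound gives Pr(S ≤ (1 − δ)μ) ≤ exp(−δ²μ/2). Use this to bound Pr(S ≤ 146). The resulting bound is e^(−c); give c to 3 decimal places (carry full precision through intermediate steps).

Write 146 = (1 − δ)μ, so δ = 1 − 146/347.322 = 0.5796408…
Then the exponent is δ²μ/2 = (μ − 146)²/(2μ) = 58.347222.

58.347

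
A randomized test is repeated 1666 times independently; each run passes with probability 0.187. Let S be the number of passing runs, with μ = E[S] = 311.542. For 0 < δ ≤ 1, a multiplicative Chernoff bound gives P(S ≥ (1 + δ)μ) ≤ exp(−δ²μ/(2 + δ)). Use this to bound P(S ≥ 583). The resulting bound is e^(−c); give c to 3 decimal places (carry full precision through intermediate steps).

Write 583 = (1 + δ)μ, so δ = 583/311.542 − 1 = 0.8713368…
Then the exponent is δ²μ/(2 + δ) = (583 − μ)² / (μ·(2 + δ)) = 82.376731.

82.377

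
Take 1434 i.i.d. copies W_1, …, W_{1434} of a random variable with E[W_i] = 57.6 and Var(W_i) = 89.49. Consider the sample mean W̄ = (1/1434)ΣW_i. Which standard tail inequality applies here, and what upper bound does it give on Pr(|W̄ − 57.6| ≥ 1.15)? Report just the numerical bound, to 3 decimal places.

0.047

With mean and variance of each term known, Chebyshev's inequality bounds the deviation of the sum (or sample mean).
Var(W̄) = Var(W_i)/n = 89.49/1434 = 0.062406.
Chebyshev: Pr(|W̄ − 57.6| ≥ 1.15) ≤ Var(W̄)/(1.15)² = 89.49/(1434·1.15²) = 0.0472.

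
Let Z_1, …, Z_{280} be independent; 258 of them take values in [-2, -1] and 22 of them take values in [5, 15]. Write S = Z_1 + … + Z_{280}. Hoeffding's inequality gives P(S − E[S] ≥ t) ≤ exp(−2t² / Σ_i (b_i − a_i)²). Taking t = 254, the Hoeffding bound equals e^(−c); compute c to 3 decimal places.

Σ(b_i − a_i)² = 258·1² + 22·10² = 2458.
c = 2t² / 2458 = 2·254² / 2458 = 52.4947.

52.495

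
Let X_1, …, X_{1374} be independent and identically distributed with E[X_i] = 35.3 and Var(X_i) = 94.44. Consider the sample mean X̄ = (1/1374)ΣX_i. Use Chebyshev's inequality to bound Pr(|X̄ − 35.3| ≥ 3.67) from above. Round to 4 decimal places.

Var(X̄) = Var(X_i)/n = 94.44/1374 = 0.068734.
Chebyshev: Pr(|X̄ − 35.3| ≥ 3.67) ≤ Var(X̄)/(3.67)² = 94.44/(1374·3.67²) = 0.0051.

0.0051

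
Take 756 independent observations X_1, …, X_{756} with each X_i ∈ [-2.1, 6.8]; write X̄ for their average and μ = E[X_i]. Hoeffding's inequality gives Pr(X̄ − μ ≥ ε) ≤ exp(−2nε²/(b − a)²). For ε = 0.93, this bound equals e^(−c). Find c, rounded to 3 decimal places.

c = 2nε²/(b − a)² = 2·756·0.93² / 8.9² = 16.5096.

16.510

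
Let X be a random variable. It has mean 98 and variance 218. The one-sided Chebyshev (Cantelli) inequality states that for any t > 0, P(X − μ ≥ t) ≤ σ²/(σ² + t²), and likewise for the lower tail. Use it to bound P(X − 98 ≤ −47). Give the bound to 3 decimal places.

Here σ² = 218 and t = 47, so σ² + t² = 2427.
Cantelli's bound: 218/2427 = 0.0898.

0.090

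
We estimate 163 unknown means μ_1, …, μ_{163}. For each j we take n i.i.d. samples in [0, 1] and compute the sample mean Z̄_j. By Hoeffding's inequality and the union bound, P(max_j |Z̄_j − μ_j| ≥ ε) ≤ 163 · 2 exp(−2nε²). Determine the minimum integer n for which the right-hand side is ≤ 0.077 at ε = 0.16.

Need 2·163·exp(−2nε²) ≤ 0.077, i.e. exp(−2nε²) ≤ 0.077/326.
So 2nε² ≥ ln(326/0.077) = 8.350847.
Hence n ≥ 8.350847/(2·0.16²) = 163.102.
The smallest integer n is 164.

164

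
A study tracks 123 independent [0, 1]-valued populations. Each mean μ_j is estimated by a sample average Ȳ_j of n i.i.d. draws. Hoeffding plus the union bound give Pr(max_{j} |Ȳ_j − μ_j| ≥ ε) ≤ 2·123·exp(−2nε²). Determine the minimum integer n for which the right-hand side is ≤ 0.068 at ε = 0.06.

1138

Need 2·123·exp(−2nε²) ≤ 0.068, i.e. exp(−2nε²) ≤ 0.068/246.
So 2nε² ≥ ln(246/0.068) = 8.193579.
Hence n ≥ 8.193579/(2·0.06²) = 1137.997.
The smallest integer n is 1138.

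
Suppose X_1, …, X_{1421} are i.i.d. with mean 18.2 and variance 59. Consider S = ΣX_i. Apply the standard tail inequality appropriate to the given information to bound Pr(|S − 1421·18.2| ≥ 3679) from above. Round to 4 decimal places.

With mean and variance of each term known, Chebyshev's inequality bounds the deviation of the sum (or sample mean).
Var(S) = n·Var(X_i) = 1421·59 = 83839.
Chebyshev: Pr(|S − 1421·18.2| ≥ 3679) ≤ Var(S)/3679² = 83839/13535041 = 0.0062.

0.0062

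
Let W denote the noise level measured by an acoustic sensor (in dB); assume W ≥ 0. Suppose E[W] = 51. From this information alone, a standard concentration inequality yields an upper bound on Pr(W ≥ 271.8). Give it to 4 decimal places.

0.1876

Only the mean of a non-negative variable is known, so Markov's inequality is the applicable tail bound.
Markov's inequality: for a non-negative random variable, Pr(W ≥ a) ≤ E[W]/a.
Here E[W] = 51 and a = 271.8, so the bound is 51/271.8 = 0.1876.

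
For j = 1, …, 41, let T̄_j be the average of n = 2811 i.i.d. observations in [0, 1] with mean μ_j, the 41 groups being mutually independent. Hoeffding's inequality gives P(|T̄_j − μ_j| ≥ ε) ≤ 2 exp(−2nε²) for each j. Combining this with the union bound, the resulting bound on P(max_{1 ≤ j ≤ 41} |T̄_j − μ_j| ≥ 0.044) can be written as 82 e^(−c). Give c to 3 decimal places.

10.884

Union bound over the 41 events: P(max_{1 ≤ j ≤ 41} |T̄_j − μ_j| ≥ 0.044) ≤ 41·2·exp(−2nε²) = 82 exp(−2·2811·0.044²).
So c = 2·2811·0.044² = 10.8842.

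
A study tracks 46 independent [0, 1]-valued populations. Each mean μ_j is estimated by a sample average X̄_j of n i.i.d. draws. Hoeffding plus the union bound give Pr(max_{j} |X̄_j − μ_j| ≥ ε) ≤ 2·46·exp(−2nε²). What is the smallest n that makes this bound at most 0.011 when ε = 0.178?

Need 2·46·exp(−2nε²) ≤ 0.011, i.e. exp(−2nε²) ≤ 0.011/92.
So 2nε² ≥ ln(92/0.011) = 9.031649.
Hence n ≥ 9.031649/(2·0.178²) = 142.527.
The smallest integer n is 143.

143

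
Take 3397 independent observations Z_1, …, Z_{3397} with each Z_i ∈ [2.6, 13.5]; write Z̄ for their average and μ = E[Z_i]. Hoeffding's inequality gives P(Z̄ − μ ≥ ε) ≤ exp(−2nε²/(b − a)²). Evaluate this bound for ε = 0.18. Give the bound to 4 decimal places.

0.1568

Exponent: 2nε²/(b − a)² = 2·3397·0.18² / 10.9² = 1.85275.
Bound = exp(−1.85275) = 0.15680.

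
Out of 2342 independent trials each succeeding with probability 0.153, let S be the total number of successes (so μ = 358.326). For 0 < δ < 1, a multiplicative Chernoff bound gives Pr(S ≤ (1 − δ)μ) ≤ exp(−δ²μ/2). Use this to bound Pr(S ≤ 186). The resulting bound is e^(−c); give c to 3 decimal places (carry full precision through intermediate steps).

Write 186 = (1 − δ)μ, so δ = 1 − 186/358.326 = 0.4809196…
Then the exponent is δ²μ/2 = (μ − 186)²/(2μ) = 41.437476.

41.437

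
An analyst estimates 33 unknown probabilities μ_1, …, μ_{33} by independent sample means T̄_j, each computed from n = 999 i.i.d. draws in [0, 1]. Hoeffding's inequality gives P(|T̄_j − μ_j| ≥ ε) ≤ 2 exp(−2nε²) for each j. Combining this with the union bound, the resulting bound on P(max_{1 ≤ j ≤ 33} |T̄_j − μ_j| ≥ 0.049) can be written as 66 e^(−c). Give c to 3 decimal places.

4.797

Union bound over the 33 events: P(max_{1 ≤ j ≤ 33} |T̄_j − μ_j| ≥ 0.049) ≤ 33·2·exp(−2nε²) = 66 exp(−2·999·0.049²).
So c = 2·999·0.049² = 4.7972.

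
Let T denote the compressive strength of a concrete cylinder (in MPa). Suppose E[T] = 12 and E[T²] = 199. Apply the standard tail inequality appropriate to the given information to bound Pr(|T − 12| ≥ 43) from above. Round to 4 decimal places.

The first two moments determine the variance, so Chebyshev's inequality is the sharpest standard bound available.
Var(T) = E[T²] − (E[T])² = 199 − 144 = 55.
Chebyshev's inequality: Pr(|T − μ| ≥ t) ≤ Var(T)/t² = 55/1849 = 0.0297.

0.0297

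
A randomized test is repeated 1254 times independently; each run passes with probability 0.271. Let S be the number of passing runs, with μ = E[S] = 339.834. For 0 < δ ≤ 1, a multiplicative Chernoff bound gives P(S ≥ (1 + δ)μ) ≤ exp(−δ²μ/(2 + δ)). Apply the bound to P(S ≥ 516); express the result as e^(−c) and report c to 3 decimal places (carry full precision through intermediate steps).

36.262

Write 516 = (1 + δ)μ, so δ = 516/339.834 − 1 = 0.5183884…
Then the exponent is δ²μ/(2 + δ) = (516 − μ)² / (μ·(2 + δ)) = 36.262242.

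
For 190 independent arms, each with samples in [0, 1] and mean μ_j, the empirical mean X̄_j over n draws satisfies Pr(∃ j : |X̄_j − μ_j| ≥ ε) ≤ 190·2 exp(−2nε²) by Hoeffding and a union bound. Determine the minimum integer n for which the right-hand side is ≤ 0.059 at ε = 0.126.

Need 2·190·exp(−2nε²) ≤ 0.059, i.e. exp(−2nε²) ≤ 0.059/380.
So 2nε² ≥ ln(380/0.059) = 8.770389.
Hence n ≥ 8.770389/(2·0.126²) = 276.215.
The smallest integer n is 277.

277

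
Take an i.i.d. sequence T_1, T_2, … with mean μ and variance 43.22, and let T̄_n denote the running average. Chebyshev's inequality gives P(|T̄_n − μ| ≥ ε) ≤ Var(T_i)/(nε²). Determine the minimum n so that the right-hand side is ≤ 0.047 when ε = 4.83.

Require 43.22/(n·4.83²) ≤ 0.047, i.e. n ≥ 43.22/(0.047·4.83²) = 39.418.
The smallest integer n is 40.

40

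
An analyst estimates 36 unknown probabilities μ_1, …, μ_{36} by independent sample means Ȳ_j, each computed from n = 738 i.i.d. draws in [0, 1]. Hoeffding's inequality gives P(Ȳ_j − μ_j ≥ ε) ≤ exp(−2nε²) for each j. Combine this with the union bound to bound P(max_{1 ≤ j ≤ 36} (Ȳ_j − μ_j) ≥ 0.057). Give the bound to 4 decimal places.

Per-experiment Hoeffding bound: exp(−2·738·0.057²) = exp(−4.79552) = 0.0082667.
Union bound over 36 events: 36·0.0082667 = 0.29760.

0.2976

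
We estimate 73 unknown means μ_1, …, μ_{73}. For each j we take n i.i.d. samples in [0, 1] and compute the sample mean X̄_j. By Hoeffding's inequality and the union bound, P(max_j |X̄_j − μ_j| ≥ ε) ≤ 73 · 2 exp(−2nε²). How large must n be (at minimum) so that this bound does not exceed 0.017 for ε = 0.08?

Need 2·73·exp(−2nε²) ≤ 0.017, i.e. exp(−2nε²) ≤ 0.017/146.
So 2nε² ≥ ln(146/0.017) = 9.058149.
Hence n ≥ 9.058149/(2·0.08²) = 707.668.
The smallest integer n is 708.

708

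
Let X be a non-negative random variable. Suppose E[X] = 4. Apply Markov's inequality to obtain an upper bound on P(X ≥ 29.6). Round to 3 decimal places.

Markov's inequality: for a non-negative random variable, P(X ≥ a) ≤ E[X]/a.
Here E[X] = 4 and a = 29.6, so the bound is 4/29.6 = 0.1351.

0.135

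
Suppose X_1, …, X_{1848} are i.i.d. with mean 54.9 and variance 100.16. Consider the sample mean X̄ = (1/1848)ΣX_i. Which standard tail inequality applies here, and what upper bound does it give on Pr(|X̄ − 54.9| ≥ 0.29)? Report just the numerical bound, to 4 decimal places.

0.6445

With mean and variance of each term known, Chebyshev's inequality bounds the deviation of the sum (or sample mean).
Var(X̄) = Var(X_i)/n = 100.16/1848 = 0.054199.
Chebyshev: Pr(|X̄ − 54.9| ≥ 0.29) ≤ Var(X̄)/(0.29)² = 100.16/(1848·0.29²) = 0.6445.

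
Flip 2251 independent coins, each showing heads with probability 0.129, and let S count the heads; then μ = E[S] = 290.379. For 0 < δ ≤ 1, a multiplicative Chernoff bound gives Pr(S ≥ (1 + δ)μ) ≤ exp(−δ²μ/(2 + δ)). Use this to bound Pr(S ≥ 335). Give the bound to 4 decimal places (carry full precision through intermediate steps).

Write 335 = (1 + δ)μ, so δ = 335/290.379 − 1 = 0.1536647…
Then the exponent is δ²μ/(2 + δ) = (335 − μ)² / (μ·(2 + δ)) = 3.183723.
Bound = exp(−3.183723) = 0.04143.

0.0414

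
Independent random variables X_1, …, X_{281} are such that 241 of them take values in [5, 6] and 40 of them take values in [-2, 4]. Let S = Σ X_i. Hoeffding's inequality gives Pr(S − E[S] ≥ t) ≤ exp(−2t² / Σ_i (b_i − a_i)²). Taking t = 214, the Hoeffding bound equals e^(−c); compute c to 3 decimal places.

54.487

Σ(b_i − a_i)² = 241·1² + 40·6² = 1681.
c = 2t² / 1681 = 2·214² / 1681 = 54.4866.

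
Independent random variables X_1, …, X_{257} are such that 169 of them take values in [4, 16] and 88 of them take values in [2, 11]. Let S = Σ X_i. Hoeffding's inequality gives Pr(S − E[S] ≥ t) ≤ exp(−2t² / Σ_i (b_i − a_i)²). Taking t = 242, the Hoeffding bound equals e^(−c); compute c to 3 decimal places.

Σ(b_i − a_i)² = 169·12² + 88·9² = 31464.
c = 2t² / 31464 = 2·242² / 31464 = 3.7226.

3.723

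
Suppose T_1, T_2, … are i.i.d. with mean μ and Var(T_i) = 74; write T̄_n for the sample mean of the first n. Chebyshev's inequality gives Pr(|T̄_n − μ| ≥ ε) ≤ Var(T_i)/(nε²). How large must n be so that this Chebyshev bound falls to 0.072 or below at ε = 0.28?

Require 74/(n·0.28²) ≤ 0.072, i.e. n ≥ 74/(0.072·0.28²) = 13109.410.
The smallest integer n is 13110.

13110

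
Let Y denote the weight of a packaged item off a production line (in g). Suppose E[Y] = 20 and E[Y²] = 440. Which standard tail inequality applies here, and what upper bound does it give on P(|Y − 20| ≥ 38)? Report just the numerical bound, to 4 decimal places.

0.0277

The first two moments determine the variance, so Chebyshev's inequality is the sharpest standard bound available.
Var(Y) = E[Y²] − (E[Y])² = 440 − 400 = 40.
Chebyshev's inequality: P(|Y − μ| ≥ t) ≤ Var(Y)/t² = 40/1444 = 0.0277.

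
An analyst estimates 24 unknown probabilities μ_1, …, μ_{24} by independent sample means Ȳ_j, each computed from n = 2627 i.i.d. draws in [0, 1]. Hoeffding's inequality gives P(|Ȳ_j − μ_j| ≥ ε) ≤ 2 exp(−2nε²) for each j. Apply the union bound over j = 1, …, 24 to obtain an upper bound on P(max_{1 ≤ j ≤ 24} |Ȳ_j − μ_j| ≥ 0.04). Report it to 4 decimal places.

0.0107

Per-experiment Hoeffding bound: 2·exp(−2·2627·0.04²) = 2·exp(−8.40640) = 0.00044687.
Union bound over 24 events: 24·0.00044687 = 0.01072.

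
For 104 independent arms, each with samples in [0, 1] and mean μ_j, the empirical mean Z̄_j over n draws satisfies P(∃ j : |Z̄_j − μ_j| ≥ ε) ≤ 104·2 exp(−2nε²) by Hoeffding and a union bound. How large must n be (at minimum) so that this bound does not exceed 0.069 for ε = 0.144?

Need 2·104·exp(−2nε²) ≤ 0.069, i.e. exp(−2nε²) ≤ 0.069/208.
So 2nε² ≥ ln(208/0.069) = 8.011187.
Hence n ≥ 8.011187/(2·0.144²) = 193.171.
The smallest integer n is 194.

194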